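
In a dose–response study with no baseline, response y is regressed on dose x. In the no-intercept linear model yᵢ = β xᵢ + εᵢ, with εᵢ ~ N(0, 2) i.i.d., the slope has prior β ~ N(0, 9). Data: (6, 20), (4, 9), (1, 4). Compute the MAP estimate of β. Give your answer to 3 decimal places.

β̂_MAP = 3.006

log p(β | y) = −Σ(yᵢ − βxᵢ)²/(2·2) − β²/(2·9) + const.
Setting the derivative to zero: Σxᵢ(yᵢ − βxᵢ)/2 − β/9 = 0, so β = Σxᵢyᵢ / (Σxᵢ² + σ²/τ²).
Σxᵢyᵢ = 6·20 + 4·9 + 1·4 = 160; Σxᵢ² = 53; σ²/τ² = 2/9.
β̂_MAP = 160 / (53 + 2/9) = 160/(479/9) = 1440/479 ≈ 3.006.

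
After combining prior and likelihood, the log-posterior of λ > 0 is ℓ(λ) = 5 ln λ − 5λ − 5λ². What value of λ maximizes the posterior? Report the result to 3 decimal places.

λ̂_MAP = 0.500

ℓ'(λ) = 5/λ − 5 − 10λ. Setting this to zero and multiplying by λ: 10λ² + 5λ − 5 = 0.
λ = (−5 + √(5² + 4·10·5)) / (2·10) = (−5 + √225) / 20 = (−5 + 15)/20 = 1/2.
ℓ''(λ) = −5/λ² − 10 < 0, confirming a maximum.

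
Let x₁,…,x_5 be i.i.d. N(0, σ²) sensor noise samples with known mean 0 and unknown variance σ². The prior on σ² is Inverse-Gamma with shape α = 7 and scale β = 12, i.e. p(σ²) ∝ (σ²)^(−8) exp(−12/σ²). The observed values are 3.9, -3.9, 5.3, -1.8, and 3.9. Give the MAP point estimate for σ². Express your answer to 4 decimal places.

σ̂²_MAP = 4.8076

Sum of squared deviations about the known mean: SS = (3.9−0)² + (-3.9−0)² + (5.3−0)² + (-1.8−0)² + (3.9−0)² = 76.96.
The Normal likelihood contributes (σ²)^(−n/2) exp(−SS/(2σ²)), so the posterior is Inverse-Gamma(α + n/2, β + SS/2) = Inverse-Gamma(9.5, 50.48).
The mode of Inverse-Gamma(a, b) is b/(a+1) = 50.48/10.5 ≈ 4.8076.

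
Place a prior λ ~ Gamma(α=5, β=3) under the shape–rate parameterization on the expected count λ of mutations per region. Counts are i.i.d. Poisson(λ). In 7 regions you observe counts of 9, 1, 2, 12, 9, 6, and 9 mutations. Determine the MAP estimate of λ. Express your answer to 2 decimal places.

λ̂_MAP = 5.20

Σxᵢ = 9+1+2+12+9+6+9 = 48, with n = 7.
Posterior ∝ λ^4e^(−3λ) · λ^48e^(−7λ) = λ^52e^(−10λ), i.e. Gamma(shape=53, rate=10).
The mode of a Gamma(a, b) with a ≥ 1 (shape–rate) is (a−1)/b = 52/10 ≈ 5.20.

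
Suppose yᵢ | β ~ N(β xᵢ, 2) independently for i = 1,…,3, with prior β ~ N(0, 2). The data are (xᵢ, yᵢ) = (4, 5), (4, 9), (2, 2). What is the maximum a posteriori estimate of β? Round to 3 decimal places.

log p(β | y) = −Σ(yᵢ − βxᵢ)²/(2·2) − β²/(2·2) + const.
Setting the derivative to zero: Σxᵢ(yᵢ − βxᵢ)/2 − β/2 = 0, so β = Σxᵢyᵢ / (Σxᵢ² + σ²/τ²).
Σxᵢyᵢ = 4·5 + 4·9 + 2·2 = 60; Σxᵢ² = 36; σ²/τ² = 1.
β̂_MAP = 60 / (36 + 1) = 60/37 ≈ 1.622.

β̂_MAP = 1.622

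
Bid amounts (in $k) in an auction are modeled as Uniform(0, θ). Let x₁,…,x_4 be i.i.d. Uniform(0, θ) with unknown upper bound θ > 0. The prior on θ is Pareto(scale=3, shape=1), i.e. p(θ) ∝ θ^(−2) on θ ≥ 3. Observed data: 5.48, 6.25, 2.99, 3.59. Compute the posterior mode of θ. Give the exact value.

θ̂_MAP = 6.25

The Uniform(0, θ) likelihood is θ^(−n) for θ ≥ max(xᵢ), zero otherwise. Here max(xᵢ) = 6.25.
Posterior ∝ θ^(−2) · θ^(−4) = θ^(−6) on θ ≥ max(3, 6.25) = 6.25.
This density is strictly decreasing in θ, so the posterior mode lies at the lower boundary of the support.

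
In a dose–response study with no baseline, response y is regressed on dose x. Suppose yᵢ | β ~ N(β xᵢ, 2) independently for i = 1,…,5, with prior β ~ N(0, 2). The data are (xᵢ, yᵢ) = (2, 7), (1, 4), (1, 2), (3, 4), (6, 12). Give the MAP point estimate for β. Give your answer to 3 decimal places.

log p(β | y) = −Σ(yᵢ − βxᵢ)²/(2·2) − β²/(2·2) + const.
Setting the derivative to zero: Σxᵢ(yᵢ − βxᵢ)/2 − β/2 = 0, so β = Σxᵢyᵢ / (Σxᵢ² + σ²/τ²).
Σxᵢyᵢ = 2·7 + 1·4 + 1·2 + 3·4 + 6·12 = 104; Σxᵢ² = 51; σ²/τ² = 1.
β̂_MAP = 104 / (51 + 1) = 104/52 ≈ 2.000.

β̂_MAP = 2.000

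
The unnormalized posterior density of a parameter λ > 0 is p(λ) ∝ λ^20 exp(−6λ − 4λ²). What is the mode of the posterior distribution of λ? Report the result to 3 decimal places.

ℓ'(λ) = 20/λ − 6 − 8λ. Setting this to zero and multiplying by λ: 8λ² + 6λ − 20 = 0.
λ = (−6 + √(6² + 4·8·20)) / (2·8) = (−6 + √676) / 16 = (−6 + 26)/16 = 5/4.
ℓ''(λ) = −20/λ² − 8 < 0, confirming a maximum.

λ̂_MAP = 1.250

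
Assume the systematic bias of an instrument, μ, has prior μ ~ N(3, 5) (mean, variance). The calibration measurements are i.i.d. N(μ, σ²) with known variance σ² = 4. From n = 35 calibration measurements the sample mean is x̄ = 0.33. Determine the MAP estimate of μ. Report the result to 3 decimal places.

n = 35, x̄ = 0.33.
For a Normal prior and Normal likelihood with known variance, the posterior is Normal; its mode equals its mean, the precision-weighted average.
Prior precision 1/σ₀² = 1/5 = 0.2; data precision n/σ² = 35/4 = 8.75.
μ̂ = (0.2·3 + 8.75·0.33) / (0.2 + 8.75) = 3.4875/8.95 = 279/716 ≈ 0.390.

μ̂_MAP = 0.390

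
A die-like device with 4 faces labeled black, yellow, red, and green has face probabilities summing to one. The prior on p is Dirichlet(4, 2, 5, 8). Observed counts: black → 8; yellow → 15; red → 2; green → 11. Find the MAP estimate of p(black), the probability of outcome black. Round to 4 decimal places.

The posterior is Dirichlet(αᵢ + nᵢ) = Dirichlet(12, 17, 7, 19).
For a Dirichlet(a₁,…,a_K) with all aᵢ > 1, the mode has j-th component (aⱼ − 1)/(Σaᵢ − K).
Here Σaᵢ = 55 and K = 4, so p(black) = (12 − 1)/(55 − 4) = 11/51 ≈ 0.2157.

MAP estimate of p(black) = 0.2157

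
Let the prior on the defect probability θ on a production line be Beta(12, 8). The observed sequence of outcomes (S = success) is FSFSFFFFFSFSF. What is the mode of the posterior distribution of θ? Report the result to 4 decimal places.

Prior: Beta(12, 8).
Data: 4 successes in 13 trials (from the sequence). The binomial likelihood contributes θ^4(1−θ)^9, so the posterior is Beta(12+4, 8+9) = Beta(16, 17).
For Beta(a, b) with a, b > 1 the mode is (a−1)/(a+b−2) = 15/31 ≈ 0.4839.

θ̂_MAP = 0.4839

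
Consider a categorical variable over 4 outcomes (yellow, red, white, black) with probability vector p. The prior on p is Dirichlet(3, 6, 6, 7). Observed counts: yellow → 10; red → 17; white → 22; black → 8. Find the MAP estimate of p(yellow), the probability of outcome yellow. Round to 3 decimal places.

MAP estimate of p(yellow) = 0.160

The posterior is Dirichlet(αᵢ + nᵢ) = Dirichlet(13, 23, 28, 15).
For a Dirichlet(a₁,…,a_K) with all aᵢ > 1, the mode has j-th component (aⱼ − 1)/(Σaᵢ − K).
Here Σaᵢ = 79 and K = 4, so p(yellow) = (13 − 1)/(79 − 4) = 12/75 ≈ 0.160.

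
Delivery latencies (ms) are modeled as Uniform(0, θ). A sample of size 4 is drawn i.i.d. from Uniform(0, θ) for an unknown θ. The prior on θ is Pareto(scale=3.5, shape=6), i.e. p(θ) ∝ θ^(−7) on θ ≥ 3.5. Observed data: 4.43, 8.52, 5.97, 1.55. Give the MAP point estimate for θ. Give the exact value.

θ̂_MAP = 8.52

The Uniform(0, θ) likelihood is θ^(−n) for θ ≥ max(xᵢ), zero otherwise. Here max(xᵢ) = 8.52.
Posterior ∝ θ^(−7) · θ^(−4) = θ^(−11) on θ ≥ max(3.5, 8.52) = 8.52.
This density is strictly decreasing in θ, so the posterior mode lies at the lower boundary of the support.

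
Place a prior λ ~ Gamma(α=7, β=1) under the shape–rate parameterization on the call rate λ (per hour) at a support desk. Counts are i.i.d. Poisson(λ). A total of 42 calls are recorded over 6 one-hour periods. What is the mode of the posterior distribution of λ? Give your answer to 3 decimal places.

λ̂_MAP = 6.857

Σxᵢ = 42, n = 6.
Posterior ∝ λ^6e^(−1λ) · λ^42e^(−6λ) = λ^48e^(−7λ), i.e. Gamma(shape=49, rate=7).
The mode of a Gamma(a, b) with a ≥ 1 (shape–rate) is (a−1)/b = 48/7 ≈ 6.857.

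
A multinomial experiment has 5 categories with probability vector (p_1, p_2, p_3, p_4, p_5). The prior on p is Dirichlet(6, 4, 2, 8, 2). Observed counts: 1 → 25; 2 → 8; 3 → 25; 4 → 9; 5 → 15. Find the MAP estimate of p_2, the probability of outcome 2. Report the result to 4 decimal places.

MAP estimate: 0.1111

The posterior is Dirichlet(αᵢ + nᵢ) = Dirichlet(31, 12, 27, 17, 17).
For a Dirichlet(a₁,…,a_K) with all aᵢ > 1, the mode has j-th component (aⱼ − 1)/(Σaᵢ − K).
Here Σaᵢ = 104 and K = 5, so p_2 = (12 − 1)/(104 − 5) = 11/99 ≈ 0.1111.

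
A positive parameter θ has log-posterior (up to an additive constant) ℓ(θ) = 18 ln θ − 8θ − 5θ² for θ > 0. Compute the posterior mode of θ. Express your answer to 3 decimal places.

θ̂_MAP = 1.000

ℓ'(θ) = 18/θ − 8 − 10θ. Setting this to zero and multiplying by θ: 10θ² + 8θ − 18 = 0.
θ = (−8 + √(8² + 4·10·18)) / (2·10) = (−8 + √784) / 20 = (−8 + 28)/20 = 1.
ℓ''(θ) = −18/θ² − 10 < 0, confirming a maximum.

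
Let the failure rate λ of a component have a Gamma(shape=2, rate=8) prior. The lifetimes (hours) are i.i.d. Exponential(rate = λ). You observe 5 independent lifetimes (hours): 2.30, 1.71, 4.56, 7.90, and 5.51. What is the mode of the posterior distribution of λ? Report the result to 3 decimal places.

The Exponential(rate=λ) likelihood is ∝ λ^n e^(−λΣtᵢ). Here n = 5 and Σtᵢ = 2.30 + 1.71 + 4.56 + 7.90 + 5.51 = 21.98.
Posterior ∝ λe^(−8λ) · λ^5e^(−21.98λ) = λ^6e^(−29.98λ), i.e. Gamma(7, 29.98).
Mode = (a−1)/b = 6/29.98 ≈ 0.200.

λ̂_MAP = 0.200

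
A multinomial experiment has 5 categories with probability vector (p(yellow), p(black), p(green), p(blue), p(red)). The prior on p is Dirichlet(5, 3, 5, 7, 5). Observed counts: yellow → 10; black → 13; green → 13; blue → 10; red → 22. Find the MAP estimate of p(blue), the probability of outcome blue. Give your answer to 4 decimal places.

MAP estimate of p(blue) = 0.1818

The posterior is Dirichlet(αᵢ + nᵢ) = Dirichlet(15, 16, 18, 17, 27).
For a Dirichlet(a₁,…,a_K) with all aᵢ > 1, the mode has j-th component (aⱼ − 1)/(Σaᵢ − K).
Here Σaᵢ = 93 and K = 5, so p(blue) = (17 − 1)/(93 − 5) = 16/88 ≈ 0.1818.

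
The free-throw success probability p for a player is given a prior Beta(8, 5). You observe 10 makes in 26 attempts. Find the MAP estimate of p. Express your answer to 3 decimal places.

p̂_MAP = 0.459

Prior: Beta(8, 5).
Data: 10 successes in 26 trials. The binomial likelihood contributes p^10(1−p)^16, so the posterior is Beta(8+10, 5+16) = Beta(18, 21).
For Beta(a, b) with a, b > 1 the mode is (a−1)/(a+b−2) = 17/37 ≈ 0.459.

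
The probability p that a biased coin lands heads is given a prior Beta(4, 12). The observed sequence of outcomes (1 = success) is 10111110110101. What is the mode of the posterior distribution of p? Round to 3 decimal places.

p̂_MAP = 0.464

Prior: Beta(4, 12).
Data: 10 successes in 14 trials (from the sequence). The binomial likelihood contributes p^10(1−p)^4, so the posterior is Beta(4+10, 12+4) = Beta(14, 16).
For Beta(a, b) with a, b > 1 the mode is (a−1)/(a+b−2) = 13/28 ≈ 0.464.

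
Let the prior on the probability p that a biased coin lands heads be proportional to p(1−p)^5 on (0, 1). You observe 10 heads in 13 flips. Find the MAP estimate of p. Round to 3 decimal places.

p̂_MAP = 0.579

The prior density ∝ p(1−p)^5 is the kernel of Beta(2, 6).
Data: 10 successes in 13 trials. The binomial likelihood contributes p^10(1−p)^3, so the posterior is Beta(2+10, 6+3) = Beta(12, 9).
For Beta(a, b) with a, b > 1 the mode is (a−1)/(a+b−2) = 11/19 ≈ 0.579.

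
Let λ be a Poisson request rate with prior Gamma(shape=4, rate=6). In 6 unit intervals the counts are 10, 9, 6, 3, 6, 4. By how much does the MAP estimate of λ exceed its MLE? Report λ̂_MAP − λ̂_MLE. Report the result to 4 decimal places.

Σxᵢ = 38. Posterior is Gamma(42, 12); MAP = (42−1)/12 = 41/12 ≈ 3.41667.
MLE = x̄ = 38/6 ≈ 6.33333.
Difference = 41/12 − 38/6 = -35/12 ≈ -2.9167.

MAP − MLE = -2.9167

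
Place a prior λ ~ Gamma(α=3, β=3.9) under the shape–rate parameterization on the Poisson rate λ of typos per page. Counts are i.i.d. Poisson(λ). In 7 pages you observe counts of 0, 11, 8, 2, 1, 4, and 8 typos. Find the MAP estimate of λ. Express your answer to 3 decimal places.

Σxᵢ = 0+11+8+2+1+4+8 = 34, with n = 7.
Posterior ∝ λ^2e^(−3.9λ) · λ^34e^(−7λ) = λ^36e^(−10.9λ), i.e. Gamma(shape=37, rate=10.9).
The mode of a Gamma(a, b) with a ≥ 1 (shape–rate) is (a−1)/b = 36/10.9 ≈ 3.303.

λ̂_MAP = 3.303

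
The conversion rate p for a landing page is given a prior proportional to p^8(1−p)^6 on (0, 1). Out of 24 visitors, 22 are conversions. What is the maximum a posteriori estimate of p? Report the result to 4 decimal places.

The prior density ∝ p^8(1−p)^6 is the kernel of Beta(9, 7).
Data: 22 successes in 24 trials. The binomial likelihood contributes p^22(1−p)^2, so the posterior is Beta(9+22, 7+2) = Beta(31, 9).
For Beta(a, b) with a, b > 1 the mode is (a−1)/(a+b−2) = 30/38 ≈ 0.7895.

p̂_MAP = 0.7895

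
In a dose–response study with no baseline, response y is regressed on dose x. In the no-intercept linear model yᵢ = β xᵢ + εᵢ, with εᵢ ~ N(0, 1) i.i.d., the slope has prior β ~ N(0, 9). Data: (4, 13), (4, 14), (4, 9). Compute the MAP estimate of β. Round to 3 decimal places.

log p(β | y) = −Σ(yᵢ − βxᵢ)²/(2·1) − β²/(2·9) + const.
Setting the derivative to zero: Σxᵢ(yᵢ − βxᵢ)/1 − β/9 = 0, so β = Σxᵢyᵢ / (Σxᵢ² + σ²/τ²).
Σxᵢyᵢ = 4·13 + 4·14 + 4·9 = 144; Σxᵢ² = 48; σ²/τ² = 1/9.
β̂_MAP = 144 / (48 + 1/9) = 144/(433/9) = 1296/433 ≈ 2.993.

β̂_MAP = 2.993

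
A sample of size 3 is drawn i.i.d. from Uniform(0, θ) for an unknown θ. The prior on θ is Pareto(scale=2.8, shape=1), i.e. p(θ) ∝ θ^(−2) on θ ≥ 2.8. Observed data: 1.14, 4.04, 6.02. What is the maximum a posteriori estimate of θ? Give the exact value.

θ̂_MAP = 6.02

The Uniform(0, θ) likelihood is θ^(−n) for θ ≥ max(xᵢ), zero otherwise. Here max(xᵢ) = 6.02.
Posterior ∝ θ^(−2) · θ^(−3) = θ^(−5) on θ ≥ max(2.8, 6.02) = 6.02.
This density is strictly decreasing in θ, so the posterior mode lies at the lower boundary of the support.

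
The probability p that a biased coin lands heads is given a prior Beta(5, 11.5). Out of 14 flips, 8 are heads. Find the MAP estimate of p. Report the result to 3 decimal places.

Prior: Beta(5, 11.5).
Data: 8 successes in 14 trials. The binomial likelihood contributes p^8(1−p)^6, so the posterior is Beta(5+8, 11.5+6) = Beta(13, 17.5).
For Beta(a, b) with a, b > 1 the mode is (a−1)/(a+b−2) = 12/28.5 ≈ 0.421.

p̂_MAP = 0.421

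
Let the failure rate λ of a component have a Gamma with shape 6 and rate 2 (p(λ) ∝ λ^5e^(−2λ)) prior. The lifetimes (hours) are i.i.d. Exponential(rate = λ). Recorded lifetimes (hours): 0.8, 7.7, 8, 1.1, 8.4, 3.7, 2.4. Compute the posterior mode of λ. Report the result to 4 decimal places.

The Exponential(rate=λ) likelihood is ∝ λ^n e^(−λΣtᵢ). Here n = 7 and Σtᵢ = 0.8 + 7.7 + 8 + 1.1 + 8.4 + 3.7 + 2.4 = 32.1.
Posterior ∝ λ^5e^(−2λ) · λ^7e^(−32.1λ) = λ^12e^(−34.1λ), i.e. Gamma(13, 34.1).
Mode = (a−1)/b = 12/34.1 ≈ 0.3519.

λ̂_MAP = 0.3519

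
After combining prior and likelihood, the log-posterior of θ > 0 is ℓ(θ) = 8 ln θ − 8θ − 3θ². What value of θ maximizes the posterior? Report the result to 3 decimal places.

θ̂_MAP = 0.667

ℓ'(θ) = 8/θ − 8 − 6θ. Setting this to zero and multiplying by θ: 6θ² + 8θ − 8 = 0.
θ = (−8 + √(8² + 4·6·8)) / (2·6) = (−8 + √256) / 12 = (−8 + 16)/12 = 2/3.
ℓ''(θ) = −8/θ² − 6 < 0, confirming a maximum.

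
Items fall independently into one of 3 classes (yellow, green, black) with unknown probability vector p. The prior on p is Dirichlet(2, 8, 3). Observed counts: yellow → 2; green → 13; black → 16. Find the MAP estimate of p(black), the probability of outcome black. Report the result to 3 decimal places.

The posterior is Dirichlet(αᵢ + nᵢ) = Dirichlet(4, 21, 19).
For a Dirichlet(a₁,…,a_K) with all aᵢ > 1, the mode has j-th component (aⱼ − 1)/(Σaᵢ − K).
Here Σaᵢ = 44 and K = 3, so p(black) = (19 − 1)/(44 − 3) = 18/41 ≈ 0.439.

MAP estimate of p(black) = 0.439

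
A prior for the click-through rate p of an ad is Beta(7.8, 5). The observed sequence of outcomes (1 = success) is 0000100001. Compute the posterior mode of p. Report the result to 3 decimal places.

Prior: Beta(7.8, 5).
Data: 2 successes in 10 trials (from the sequence). The binomial likelihood contributes p^2(1−p)^8, so the posterior is Beta(7.8+2, 5+8) = Beta(9.8, 13).
For Beta(a, b) with a, b > 1 the mode is (a−1)/(a+b−2) = 8.8/20.8 ≈ 0.423.

p̂_MAP = 0.423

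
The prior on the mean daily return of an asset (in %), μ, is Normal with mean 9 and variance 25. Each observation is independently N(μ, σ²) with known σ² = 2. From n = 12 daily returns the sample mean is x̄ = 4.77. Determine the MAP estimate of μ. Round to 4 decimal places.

μ̂_MAP = 4.7980

n = 12, x̄ = 4.77.
For a Normal prior and Normal likelihood with known variance, the posterior is Normal; its mode equals its mean, the precision-weighted average.
Prior precision 1/σ₀² = 1/25 = 0.04; data precision n/σ² = 12/2 = 6.
μ̂ = (0.04·9 + 6·4.77) / (0.04 + 6) = 28.98/6.04 = 1449/302 ≈ 4.7980.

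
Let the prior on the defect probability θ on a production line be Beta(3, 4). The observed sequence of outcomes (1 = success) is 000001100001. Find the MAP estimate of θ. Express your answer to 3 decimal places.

θ̂_MAP = 0.294

Prior: Beta(3, 4).
Data: 3 successes in 12 trials (from the sequence). The binomial likelihood contributes θ^3(1−θ)^9, so the posterior is Beta(3+3, 4+9) = Beta(6, 13).
For Beta(a, b) with a, b > 1 the mode is (a−1)/(a+b−2) = 5/17 ≈ 0.294.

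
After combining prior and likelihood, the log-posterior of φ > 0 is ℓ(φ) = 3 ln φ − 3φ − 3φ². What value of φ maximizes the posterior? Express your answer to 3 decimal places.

φ̂_MAP = 0.500

ℓ'(φ) = 3/φ − 3 − 6φ. Setting this to zero and multiplying by φ: 6φ² + 3φ − 3 = 0.
φ = (−3 + √(3² + 4·6·3)) / (2·6) = (−3 + √81) / 12 = (−3 + 9)/12 = 1/2.
ℓ''(φ) = −3/φ² − 6 < 0, confirming a maximum.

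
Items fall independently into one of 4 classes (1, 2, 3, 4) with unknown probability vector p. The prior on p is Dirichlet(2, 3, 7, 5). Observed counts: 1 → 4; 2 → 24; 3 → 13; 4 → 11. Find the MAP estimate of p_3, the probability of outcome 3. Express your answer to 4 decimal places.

The posterior is Dirichlet(αᵢ + nᵢ) = Dirichlet(6, 27, 20, 16).
For a Dirichlet(a₁,…,a_K) with all aᵢ > 1, the mode has j-th component (aⱼ − 1)/(Σaᵢ − K).
Here Σaᵢ = 69 and K = 4, so p_3 = (20 − 1)/(69 − 4) = 19/65 ≈ 0.2923.

MAP estimate: 0.2923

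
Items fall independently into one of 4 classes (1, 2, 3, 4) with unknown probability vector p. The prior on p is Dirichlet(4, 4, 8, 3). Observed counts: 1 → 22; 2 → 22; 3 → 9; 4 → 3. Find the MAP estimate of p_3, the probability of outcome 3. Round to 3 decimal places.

MAP estimate: 0.225

The posterior is Dirichlet(αᵢ + nᵢ) = Dirichlet(26, 26, 17, 6).
For a Dirichlet(a₁,…,a_K) with all aᵢ > 1, the mode has j-th component (aⱼ − 1)/(Σaᵢ − K).
Here Σaᵢ = 75 and K = 4, so p_3 = (17 − 1)/(75 − 4) = 16/71 ≈ 0.225.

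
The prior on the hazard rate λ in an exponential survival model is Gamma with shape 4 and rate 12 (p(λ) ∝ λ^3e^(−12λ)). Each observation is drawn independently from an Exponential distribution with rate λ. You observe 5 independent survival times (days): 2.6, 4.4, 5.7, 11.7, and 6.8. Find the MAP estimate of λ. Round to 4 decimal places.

The Exponential(rate=λ) likelihood is ∝ λ^n e^(−λΣtᵢ). Here n = 5 and Σtᵢ = 2.6 + 4.4 + 5.7 + 11.7 + 6.8 = 31.2.
Posterior ∝ λ^3e^(−12λ) · λ^5e^(−31.2λ) = λ^8e^(−43.2λ), i.e. Gamma(9, 43.2).
Mode = (a−1)/b = 8/43.2 ≈ 0.1852.

λ̂_MAP = 0.1852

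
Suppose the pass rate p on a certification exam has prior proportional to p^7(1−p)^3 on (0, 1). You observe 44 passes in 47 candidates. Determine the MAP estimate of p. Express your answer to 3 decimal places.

p̂_MAP = 0.895

The prior density ∝ p^7(1−p)^3 is the kernel of Beta(8, 4).
Data: 44 successes in 47 trials. The binomial likelihood contributes p^44(1−p)^3, so the posterior is Beta(8+44, 4+3) = Beta(52, 7).
For Beta(a, b) with a, b > 1 the mode is (a−1)/(a+b−2) = 51/57 ≈ 0.895.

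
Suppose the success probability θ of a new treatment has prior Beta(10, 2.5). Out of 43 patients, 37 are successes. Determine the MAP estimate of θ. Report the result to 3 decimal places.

Prior: Beta(10, 2.5).
Data: 37 successes in 43 trials. The binomial likelihood contributes θ^37(1−θ)^6, so the posterior is Beta(10+37, 2.5+6) = Beta(47, 8.5).
For Beta(a, b) with a, b > 1 the mode is (a−1)/(a+b−2) = 46/53.5 ≈ 0.860.

θ̂_MAP = 0.860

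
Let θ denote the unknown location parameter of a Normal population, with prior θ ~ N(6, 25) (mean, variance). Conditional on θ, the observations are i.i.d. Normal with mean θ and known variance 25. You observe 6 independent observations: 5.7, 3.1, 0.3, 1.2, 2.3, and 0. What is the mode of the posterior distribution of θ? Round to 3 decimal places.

n = 6; x̄ = (5.7 + 3.1 + 0.3 + 1.2 + 2.3 + 0)/6 = 12.6/6 = 2.1.
For a Normal prior and Normal likelihood with known variance, the posterior is Normal; its mode equals its mean, the precision-weighted average.
Prior precision 1/σ₀² = 1/25 = 0.04; data precision n/σ² = 6/25 = 0.24.
θ̂ = (0.04·6 + 0.24·2.1) / (0.04 + 0.24) = 0.744/0.28 = 93/35 ≈ 2.657.

θ̂_MAP = 2.657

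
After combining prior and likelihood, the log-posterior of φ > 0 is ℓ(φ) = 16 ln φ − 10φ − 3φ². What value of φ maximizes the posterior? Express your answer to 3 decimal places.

ℓ'(φ) = 16/φ − 10 − 6φ. Setting this to zero and multiplying by φ: 6φ² + 10φ − 16 = 0.
φ = (−10 + √(10² + 4·6·16)) / (2·6) = (−10 + √484) / 12 = (−10 + 22)/12 = 1.
ℓ''(φ) = −16/φ² − 6 < 0, confirming a maximum.

φ̂_MAP = 1.000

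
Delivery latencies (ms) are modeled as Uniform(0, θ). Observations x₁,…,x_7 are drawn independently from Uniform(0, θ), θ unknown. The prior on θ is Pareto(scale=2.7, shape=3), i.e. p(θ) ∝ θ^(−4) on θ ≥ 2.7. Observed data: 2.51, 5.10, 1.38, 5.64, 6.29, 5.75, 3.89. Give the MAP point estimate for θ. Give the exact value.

The Uniform(0, θ) likelihood is θ^(−n) for θ ≥ max(xᵢ), zero otherwise. Here max(xᵢ) = 6.29.
Posterior ∝ θ^(−4) · θ^(−7) = θ^(−11) on θ ≥ max(2.7, 6.29) = 6.29.
This density is strictly decreasing in θ, so the posterior mode lies at the lower boundary of the support.

θ̂_MAP = 6.29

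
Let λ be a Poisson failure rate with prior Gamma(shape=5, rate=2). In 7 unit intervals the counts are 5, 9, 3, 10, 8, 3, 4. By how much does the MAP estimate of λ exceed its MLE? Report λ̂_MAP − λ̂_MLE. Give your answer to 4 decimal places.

Σxᵢ = 42. Posterior is Gamma(47, 9); MAP = (47−1)/9 = 46/9 ≈ 5.11111.
MLE = x̄ = 42/7 ≈ 6.00000.
Difference = 46/9 − 42/7 = -8/9 ≈ -0.8889.

MAP − MLE = -0.8889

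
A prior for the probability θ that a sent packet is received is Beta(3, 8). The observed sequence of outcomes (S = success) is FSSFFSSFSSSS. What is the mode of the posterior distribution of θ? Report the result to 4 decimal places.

θ̂_MAP = 0.4762

Prior: Beta(3, 8).
Data: 8 successes in 12 trials (from the sequence). The binomial likelihood contributes θ^8(1−θ)^4, so the posterior is Beta(3+8, 8+4) = Beta(11, 12).
For Beta(a, b) with a, b > 1 the mode is (a−1)/(a+b−2) = 10/21 ≈ 0.4762.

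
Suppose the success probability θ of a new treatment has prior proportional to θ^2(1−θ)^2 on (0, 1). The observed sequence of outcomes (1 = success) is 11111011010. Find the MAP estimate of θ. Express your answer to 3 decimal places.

θ̂_MAP = 0.667

The prior density ∝ θ^2(1−θ)^2 is the kernel of Beta(3, 3).
Data: 8 successes in 11 trials (from the sequence). The binomial likelihood contributes θ^8(1−θ)^3, so the posterior is Beta(3+8, 3+3) = Beta(11, 6).
For Beta(a, b) with a, b > 1 the mode is (a−1)/(a+b−2) = 10/15 ≈ 0.667.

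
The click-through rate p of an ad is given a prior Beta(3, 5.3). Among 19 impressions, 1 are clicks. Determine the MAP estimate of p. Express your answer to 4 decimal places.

p̂_MAP = 0.1186

Prior: Beta(3, 5.3).
Data: 1 success in 19 trials. The binomial likelihood contributes p(1−p)^18, so the posterior is Beta(3+1, 5.3+18) = Beta(4, 23.3).
For Beta(a, b) with a, b > 1 the mode is (a−1)/(a+b−2) = 3/25.3 ≈ 0.1186.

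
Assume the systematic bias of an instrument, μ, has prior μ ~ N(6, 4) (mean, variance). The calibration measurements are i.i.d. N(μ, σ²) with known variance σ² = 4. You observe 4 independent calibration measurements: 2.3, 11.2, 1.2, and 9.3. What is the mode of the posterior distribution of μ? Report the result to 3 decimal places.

n = 4; x̄ = (2.3 + 11.2 + 1.2 + 9.3)/4 = 24/4 = 6.
For a Normal prior and Normal likelihood with known variance, the posterior is Normal; its mode equals its mean, the precision-weighted average.
Prior precision 1/σ₀² = 1/4 = 0.25; data precision n/σ² = 4/4 = 1.
μ̂ = (0.25·6 + 1·6) / (0.25 + 1) = 7.5/1.25 = 6.000.

μ̂_MAP = 6.000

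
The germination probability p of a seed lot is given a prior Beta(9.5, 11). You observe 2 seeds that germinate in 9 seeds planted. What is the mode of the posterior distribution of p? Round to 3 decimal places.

Prior: Beta(9.5, 11).
Data: 2 successes in 9 trials. The binomial likelihood contributes p^2(1−p)^7, so the posterior is Beta(9.5+2, 11+7) = Beta(11.5, 18).
For Beta(a, b) with a, b > 1 the mode is (a−1)/(a+b−2) = 10.5/27.5 ≈ 0.382.

p̂_MAP = 0.382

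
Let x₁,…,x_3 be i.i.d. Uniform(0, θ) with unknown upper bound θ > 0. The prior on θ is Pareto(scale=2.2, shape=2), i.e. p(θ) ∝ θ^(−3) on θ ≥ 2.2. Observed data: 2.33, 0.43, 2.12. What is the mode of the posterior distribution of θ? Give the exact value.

θ̂_MAP = 2.33

The Uniform(0, θ) likelihood is θ^(−n) for θ ≥ max(xᵢ), zero otherwise. Here max(xᵢ) = 2.33.
Posterior ∝ θ^(−3) · θ^(−3) = θ^(−6) on θ ≥ max(2.2, 2.33) = 2.33.
This density is strictly decreasing in θ, so the posterior mode lies at the lower boundary of the support.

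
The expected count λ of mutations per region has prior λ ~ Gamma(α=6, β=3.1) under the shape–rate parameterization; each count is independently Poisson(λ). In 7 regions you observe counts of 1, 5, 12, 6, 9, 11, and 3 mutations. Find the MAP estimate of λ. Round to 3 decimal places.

Σxᵢ = 1+5+12+6+9+11+3 = 47, with n = 7.
Posterior ∝ λ^5e^(−3.1λ) · λ^47e^(−7λ) = λ^52e^(−10.1λ), i.e. Gamma(shape=53, rate=10.1).
The mode of a Gamma(a, b) with a ≥ 1 (shape–rate) is (a−1)/b = 52/10.1 ≈ 5.149.

λ̂_MAP = 5.149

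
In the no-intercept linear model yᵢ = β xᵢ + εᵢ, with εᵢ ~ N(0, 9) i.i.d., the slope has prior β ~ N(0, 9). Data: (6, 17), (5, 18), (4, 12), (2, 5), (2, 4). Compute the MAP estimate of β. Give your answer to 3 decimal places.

log p(β | y) = −Σ(yᵢ − βxᵢ)²/(2·9) − β²/(2·9) + const.
Setting the derivative to zero: Σxᵢ(yᵢ − βxᵢ)/9 − β/9 = 0, so β = Σxᵢyᵢ / (Σxᵢ² + σ²/τ²).
Σxᵢyᵢ = 6·17 + 5·18 + 4·12 + 2·5 + 2·4 = 258; Σxᵢ² = 85; σ²/τ² = 1.
β̂_MAP = 258 / (85 + 1) = 258/86 ≈ 3.000.

β̂_MAP = 3.000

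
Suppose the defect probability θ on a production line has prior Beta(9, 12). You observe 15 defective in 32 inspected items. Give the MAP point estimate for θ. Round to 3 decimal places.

θ̂_MAP = 0.451

Prior: Beta(9, 12).
Data: 15 successes in 32 trials. The binomial likelihood contributes θ^15(1−θ)^17, so the posterior is Beta(9+15, 12+17) = Beta(24, 29).
For Beta(a, b) with a, b > 1 the mode is (a−1)/(a+b−2) = 23/51 ≈ 0.451.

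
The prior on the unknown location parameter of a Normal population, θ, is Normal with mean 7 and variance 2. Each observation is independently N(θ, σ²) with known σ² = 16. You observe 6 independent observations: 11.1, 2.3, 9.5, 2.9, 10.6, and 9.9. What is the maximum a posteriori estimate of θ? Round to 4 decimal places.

θ̂_MAP = 7.3071

n = 6; x̄ = (11.1 + 2.3 + 9.5 + 2.9 + 10.6 + 9.9)/6 = 46.3/6 = 463/60 ≈ 7.7167.
For a Normal prior and Normal likelihood with known variance, the posterior is Normal; its mode equals its mean, the precision-weighted average.
Prior precision 1/σ₀² = 1/2 = 0.5; data precision n/σ² = 6/16 = 0.375.
θ̂ = (0.5·7 + 0.375·(463/60)) / (0.5 + 0.375) = 6.39375/0.875 = 1023/140 ≈ 7.3071.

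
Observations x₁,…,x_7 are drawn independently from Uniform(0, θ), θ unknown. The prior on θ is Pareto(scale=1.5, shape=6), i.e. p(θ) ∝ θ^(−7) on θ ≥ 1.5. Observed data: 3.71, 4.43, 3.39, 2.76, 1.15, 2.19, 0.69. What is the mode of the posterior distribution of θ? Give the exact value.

The Uniform(0, θ) likelihood is θ^(−n) for θ ≥ max(xᵢ), zero otherwise. Here max(xᵢ) = 4.43.
Posterior ∝ θ^(−7) · θ^(−7) = θ^(−14) on θ ≥ max(1.5, 4.43) = 4.43.
This density is strictly decreasing in θ, so the posterior mode lies at the lower boundary of the support.

θ̂_MAP = 4.43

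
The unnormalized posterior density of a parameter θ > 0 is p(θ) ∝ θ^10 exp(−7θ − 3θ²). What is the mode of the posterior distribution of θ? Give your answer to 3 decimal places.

ℓ'(θ) = 10/θ − 7 − 6θ. Setting this to zero and multiplying by θ: 6θ² + 7θ − 10 = 0.
θ = (−7 + √(7² + 4·6·10)) / (2·6) = (−7 + √289) / 12 = (−7 + 17)/12 = 5/6.
ℓ''(θ) = −10/θ² − 6 < 0, confirming a maximum.

θ̂_MAP = 0.833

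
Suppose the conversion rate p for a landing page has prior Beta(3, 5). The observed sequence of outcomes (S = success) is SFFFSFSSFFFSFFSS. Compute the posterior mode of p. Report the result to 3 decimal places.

Prior: Beta(3, 5).
Data: 7 successes in 16 trials (from the sequence). The binomial likelihood contributes p^7(1−p)^9, so the posterior is Beta(3+7, 5+9) = Beta(10, 14).
For Beta(a, b) with a, b > 1 the mode is (a−1)/(a+b−2) = 9/22 ≈ 0.409.

p̂_MAP = 0.409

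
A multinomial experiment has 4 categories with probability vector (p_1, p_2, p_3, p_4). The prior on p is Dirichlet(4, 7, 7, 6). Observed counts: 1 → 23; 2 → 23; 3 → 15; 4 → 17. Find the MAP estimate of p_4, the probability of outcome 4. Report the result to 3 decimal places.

The posterior is Dirichlet(αᵢ + nᵢ) = Dirichlet(27, 30, 22, 23).
For a Dirichlet(a₁,…,a_K) with all aᵢ > 1, the mode has j-th component (aⱼ − 1)/(Σaᵢ − K).
Here Σaᵢ = 102 and K = 4, so p_4 = (23 − 1)/(102 − 4) = 22/98 ≈ 0.224.

MAP estimate: 0.224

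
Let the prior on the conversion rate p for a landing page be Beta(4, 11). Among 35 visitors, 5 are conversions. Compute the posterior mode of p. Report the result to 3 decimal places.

p̂_MAP = 0.167

Prior: Beta(4, 11).
Data: 5 successes in 35 trials. The binomial likelihood contributes p^5(1−p)^30, so the posterior is Beta(4+5, 11+30) = Beta(9, 41).
For Beta(a, b) with a, b > 1 the mode is (a−1)/(a+b−2) = 8/48 ≈ 0.167.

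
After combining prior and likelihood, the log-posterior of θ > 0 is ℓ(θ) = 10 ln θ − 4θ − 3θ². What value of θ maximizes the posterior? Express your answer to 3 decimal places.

ℓ'(θ) = 10/θ − 4 − 6θ. Setting this to zero and multiplying by θ: 6θ² + 4θ − 10 = 0.
θ = (−4 + √(4² + 4·6·10)) / (2·6) = (−4 + √256) / 12 = (−4 + 16)/12 = 1.
ℓ''(θ) = −10/θ² − 6 < 0, confirming a maximum.

θ̂_MAP = 1.000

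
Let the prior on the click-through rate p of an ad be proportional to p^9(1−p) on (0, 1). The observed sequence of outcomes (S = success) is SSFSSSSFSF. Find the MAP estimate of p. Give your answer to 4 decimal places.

The prior density ∝ p^9(1−p)^1 is the kernel of Beta(10, 2).
Data: 7 successes in 10 trials (from the sequence). The binomial likelihood contributes p^7(1−p)^3, so the posterior is Beta(10+7, 2+3) = Beta(17, 5).
For Beta(a, b) with a, b > 1 the mode is (a−1)/(a+b−2) = 16/20 ≈ 0.8000.

p̂_MAP = 0.8000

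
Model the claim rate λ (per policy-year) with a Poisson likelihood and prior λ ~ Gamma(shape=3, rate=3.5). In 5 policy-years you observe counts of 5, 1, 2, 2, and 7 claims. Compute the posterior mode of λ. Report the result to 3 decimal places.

Σxᵢ = 5+1+2+2+7 = 17, with n = 5.
Posterior ∝ λ^2e^(−3.5λ) · λ^17e^(−5λ) = λ^19e^(−8.5λ), i.e. Gamma(shape=20, rate=8.5).
The mode of a Gamma(a, b) with a ≥ 1 (shape–rate) is (a−1)/b = 19/8.5 ≈ 2.235.

λ̂_MAP = 2.235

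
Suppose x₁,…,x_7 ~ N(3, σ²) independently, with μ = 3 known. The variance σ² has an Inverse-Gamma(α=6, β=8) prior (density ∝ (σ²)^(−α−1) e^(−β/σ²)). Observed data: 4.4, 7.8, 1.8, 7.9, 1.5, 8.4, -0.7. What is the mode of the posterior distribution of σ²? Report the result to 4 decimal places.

σ̂²_MAP = 5.3119

Sum of squared deviations about the known mean: SS = (4.4−3)² + (7.8−3)² + (1.8−3)² + (7.9−3)² + (1.5−3)² + (8.4−3)² + (-0.7−3)² = 95.55.
The Normal likelihood contributes (σ²)^(−n/2) exp(−SS/(2σ²)), so the posterior is Inverse-Gamma(α + n/2, β + SS/2) = Inverse-Gamma(9.5, 55.775).
The mode of Inverse-Gamma(a, b) is b/(a+1) = 55.775/10.5 ≈ 5.3119.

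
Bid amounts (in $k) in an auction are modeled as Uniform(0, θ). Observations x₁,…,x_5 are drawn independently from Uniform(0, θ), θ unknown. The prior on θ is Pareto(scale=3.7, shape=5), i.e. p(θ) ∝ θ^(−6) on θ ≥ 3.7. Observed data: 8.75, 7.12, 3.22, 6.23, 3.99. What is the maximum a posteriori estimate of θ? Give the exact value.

θ̂_MAP = 8.75

The Uniform(0, θ) likelihood is θ^(−n) for θ ≥ max(xᵢ), zero otherwise. Here max(xᵢ) = 8.75.
Posterior ∝ θ^(−6) · θ^(−5) = θ^(−11) on θ ≥ max(3.7, 8.75) = 8.75.
This density is strictly decreasing in θ, so the posterior mode lies at the lower boundary of the support.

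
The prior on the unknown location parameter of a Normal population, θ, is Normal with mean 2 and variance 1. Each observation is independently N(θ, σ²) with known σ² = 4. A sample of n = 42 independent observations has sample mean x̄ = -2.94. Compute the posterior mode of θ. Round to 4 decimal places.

θ̂_MAP = -2.5104

n = 42, x̄ = -2.94.
For a Normal prior and Normal likelihood with known variance, the posterior is Normal; its mode equals its mean, the precision-weighted average.
Prior precision 1/σ₀² = 1/1 = 1; data precision n/σ² = 42/4 = 10.5.
θ̂ = (1·2 + 10.5·(-2.94)) / (1 + 10.5) = (-28.87)/11.5 = -2887/1150 ≈ -2.5104.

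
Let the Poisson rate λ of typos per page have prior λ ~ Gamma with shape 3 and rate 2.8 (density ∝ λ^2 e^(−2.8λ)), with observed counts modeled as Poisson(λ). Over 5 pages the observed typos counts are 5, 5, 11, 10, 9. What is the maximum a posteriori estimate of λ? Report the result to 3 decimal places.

Σxᵢ = 5+5+11+10+9 = 40, with n = 5.
Posterior ∝ λ^2e^(−2.8λ) · λ^40e^(−5λ) = λ^42e^(−7.8λ), i.e. Gamma(shape=43, rate=7.8).
The mode of a Gamma(a, b) with a ≥ 1 (shape–rate) is (a−1)/b = 42/7.8 ≈ 5.385.

λ̂_MAP = 5.385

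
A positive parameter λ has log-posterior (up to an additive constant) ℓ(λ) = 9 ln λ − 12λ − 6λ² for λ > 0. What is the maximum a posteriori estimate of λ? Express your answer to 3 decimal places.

ℓ'(λ) = 9/λ − 12 − 12λ. Setting this to zero and multiplying by λ: 12λ² + 12λ − 9 = 0.
λ = (−12 + √(12² + 4·12·9)) / (2·12) = (−12 + √576) / 24 = (−12 + 24)/24 = 1/2.
ℓ''(λ) = −9/λ² − 12 < 0, confirming a maximum.

λ̂_MAP = 0.500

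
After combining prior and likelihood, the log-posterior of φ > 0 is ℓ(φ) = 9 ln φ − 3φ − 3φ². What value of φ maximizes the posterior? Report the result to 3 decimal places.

ℓ'(φ) = 9/φ − 3 − 6φ. Setting this to zero and multiplying by φ: 6φ² + 3φ − 9 = 0.
φ = (−3 + √(3² + 4·6·9)) / (2·6) = (−3 + √225) / 12 = (−3 + 15)/12 = 1.
ℓ''(φ) = −9/φ² − 6 < 0, confirming a maximum.

φ̂_MAP = 1.000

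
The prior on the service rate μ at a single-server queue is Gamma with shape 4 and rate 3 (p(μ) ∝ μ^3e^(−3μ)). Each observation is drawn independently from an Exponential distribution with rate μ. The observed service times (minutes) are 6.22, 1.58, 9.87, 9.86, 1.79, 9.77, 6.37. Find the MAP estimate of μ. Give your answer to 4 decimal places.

The Exponential(rate=μ) likelihood is ∝ μ^n e^(−μΣtᵢ). Here n = 7 and Σtᵢ = 6.22 + 1.58 + 9.87 + 9.86 + 1.79 + 9.77 + 6.37 = 45.46.
Posterior ∝ μ^3e^(−3μ) · μ^7e^(−45.46μ) = μ^10e^(−48.46μ), i.e. Gamma(11, 48.46).
Mode = (a−1)/b = 10/48.46 ≈ 0.2064.

μ̂_MAP = 0.2064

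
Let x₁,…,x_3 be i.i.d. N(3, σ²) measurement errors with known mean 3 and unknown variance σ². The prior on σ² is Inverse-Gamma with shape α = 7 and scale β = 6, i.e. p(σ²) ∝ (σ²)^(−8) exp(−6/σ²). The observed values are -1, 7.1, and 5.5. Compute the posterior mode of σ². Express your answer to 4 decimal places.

σ̂²_MAP = 2.6874

Sum of squared deviations about the known mean: SS = (-1−3)² + (7.1−3)² + (5.5−3)² = 39.06.
The Normal likelihood contributes (σ²)^(−n/2) exp(−SS/(2σ²)), so the posterior is Inverse-Gamma(α + n/2, β + SS/2) = Inverse-Gamma(8.5, 25.53).
The mode of Inverse-Gamma(a, b) is b/(a+1) = 25.53/9.5 ≈ 2.6874.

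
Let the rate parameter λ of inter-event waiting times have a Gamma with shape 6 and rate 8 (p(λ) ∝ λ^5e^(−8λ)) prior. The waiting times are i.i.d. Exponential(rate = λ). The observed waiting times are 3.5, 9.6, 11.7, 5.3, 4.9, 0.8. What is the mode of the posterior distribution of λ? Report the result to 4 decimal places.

The Exponential(rate=λ) likelihood is ∝ λ^n e^(−λΣtᵢ). Here n = 6 and Σtᵢ = 3.5 + 9.6 + 11.7 + 5.3 + 4.9 + 0.8 = 35.8.
Posterior ∝ λ^5e^(−8λ) · λ^6e^(−35.8λ) = λ^11e^(−43.8λ), i.e. Gamma(12, 43.8).
Mode = (a−1)/b = 11/43.8 ≈ 0.2511.

λ̂_MAP = 0.2511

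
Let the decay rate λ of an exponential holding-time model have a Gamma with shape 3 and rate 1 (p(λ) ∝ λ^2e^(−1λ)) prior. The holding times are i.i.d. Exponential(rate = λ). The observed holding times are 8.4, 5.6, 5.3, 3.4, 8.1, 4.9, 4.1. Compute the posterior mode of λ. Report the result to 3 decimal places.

The Exponential(rate=λ) likelihood is ∝ λ^n e^(−λΣtᵢ). Here n = 7 and Σtᵢ = 8.4 + 5.6 + 5.3 + 3.4 + 8.1 + 4.9 + 4.1 = 39.8.
Posterior ∝ λ^2e^(−1λ) · λ^7e^(−39.8λ) = λ^9e^(−40.8λ), i.e. Gamma(10, 40.8).
Mode = (a−1)/b = 9/40.8 ≈ 0.221.

λ̂_MAP = 0.221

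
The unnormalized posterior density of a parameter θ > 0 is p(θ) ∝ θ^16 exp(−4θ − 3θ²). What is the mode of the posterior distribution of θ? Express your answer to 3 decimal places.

θ̂_MAP = 1.333

ℓ'(θ) = 16/θ − 4 − 6θ. Setting this to zero and multiplying by θ: 6θ² + 4θ − 16 = 0.
θ = (−4 + √(4² + 4·6·16)) / (2·6) = (−4 + √400) / 12 = (−4 + 20)/12 = 4/3.
ℓ''(θ) = −16/θ² − 6 < 0, confirming a maximum.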